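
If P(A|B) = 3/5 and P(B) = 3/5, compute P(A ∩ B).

By definition, P(A|B) = P(A ∩ B) / P(B)
So P(A ∩ B) = P(A|B) × P(B)
= 3/5 × 3/5
= 9/25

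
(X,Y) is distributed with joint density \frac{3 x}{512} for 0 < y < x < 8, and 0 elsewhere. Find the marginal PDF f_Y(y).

f_Y(y) = ∫_y^8 \frac{3 x}{512} dx = \frac{3}{16} - \frac{3 y^{2}}{1024}
for 0 < y < 8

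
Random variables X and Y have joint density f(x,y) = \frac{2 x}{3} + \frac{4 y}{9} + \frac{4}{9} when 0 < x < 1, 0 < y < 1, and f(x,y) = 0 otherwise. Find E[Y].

E[Y] = ∫_0^1 ∫_0^1 y × f(x,y) dx dy
= \frac{29}{54}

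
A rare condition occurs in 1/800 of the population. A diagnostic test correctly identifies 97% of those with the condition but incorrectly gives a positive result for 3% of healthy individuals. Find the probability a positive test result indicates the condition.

Let D = the rare event, + = positive/flagged.
P(D) = 1/800
P(+|D) = 97/100
P(+|D') = 3/100
P(+) = P(+|D)P(D) + P(+|D')P(D')
     = \frac{97}{100} × \frac{1}{800} + \frac{3}{100} × \frac{799}{800}
     = \frac{1247}{40000}
P(D|+) = P(+|D)P(D)/P(+) = \frac{97}{2494}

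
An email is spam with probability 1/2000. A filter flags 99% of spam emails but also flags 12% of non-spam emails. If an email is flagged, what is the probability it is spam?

Let D = the rare event, + = positive/flagged.
P(D) = 1/2000
P(+|D) = 99/100
P(+|D') = 12/100 = 3/25
P(+) = P(+|D)P(D) + P(+|D')P(D')
     = \frac{99}{100} × \frac{1}{2000} + \frac{3}{25} × \frac{1999}{2000}
     = \frac{24087}{200000}
P(D|+) = P(+|D)P(D)/P(+) = \frac{33}{8029}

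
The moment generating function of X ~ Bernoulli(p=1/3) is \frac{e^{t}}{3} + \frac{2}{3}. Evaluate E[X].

To find E[X], compute M^(1)(0):
M^(1)(t) = \frac{e^{t}}{3}
M^(1)(0) = \frac{1}{3}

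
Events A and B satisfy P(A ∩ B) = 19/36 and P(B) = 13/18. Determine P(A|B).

P(A|B) = P(A ∩ B) / P(B)
= (19/36) / (13/18)
= 19/26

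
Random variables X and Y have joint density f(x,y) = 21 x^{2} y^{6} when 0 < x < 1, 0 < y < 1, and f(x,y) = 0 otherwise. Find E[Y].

E[Y] = ∫_0^1 ∫_0^1 y × f(x,y) dx dy
= \frac{7}{8}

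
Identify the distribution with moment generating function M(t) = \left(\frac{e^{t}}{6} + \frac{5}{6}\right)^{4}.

The MGF M(t) = \left(\frac{e^{t}}{6} + \frac{5}{6}\right)^{4} is the standard form for the Binomial distribution.
Comparing with the known MGF formula identifies: Binomial(n=4, p=1/6)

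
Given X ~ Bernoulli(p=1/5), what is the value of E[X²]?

Using the identity E[X²] = Var(X) + (E[X])²:
E[X] = \frac{1}{5}
Var(X) = \frac{4}{25}
E[X²] = \frac{4}{25} + (\frac{1}{5})²
= \frac{1}{5}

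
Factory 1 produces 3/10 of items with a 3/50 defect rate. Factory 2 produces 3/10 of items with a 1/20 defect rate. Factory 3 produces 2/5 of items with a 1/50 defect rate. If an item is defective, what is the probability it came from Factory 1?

Using Bayes' theorem:
P(F1) = 3/10, P(D|F1) = 3/50
P(F2) = 3/10, P(D|F2) = 1/20
P(F3) = 2/5, P(D|F3) = 1/50
P(D) = P(D|F1)P(F1) + P(D|F2)P(F2) + P(D|F3)P(F3)
     = \frac{41}{1000}
P(F1|D) = P(D|F1)P(F1) / P(D)
= \frac{18}{41}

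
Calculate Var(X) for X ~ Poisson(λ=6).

For X ~ Poisson(λ=6):
Var(X) = 6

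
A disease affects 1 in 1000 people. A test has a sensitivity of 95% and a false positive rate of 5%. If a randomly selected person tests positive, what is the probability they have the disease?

Let D = the rare event, + = positive/flagged.
P(D) = 1/1000
P(+|D) = 95/100 = 19/20
P(+|D') = 5/100 = 1/20
P(+) = P(+|D)P(D) + P(+|D')P(D')
     = \frac{19}{20} × \frac{1}{1000} + \frac{1}{20} × \frac{999}{1000}
     = \frac{509}{10000}
P(D|+) = P(+|D)P(D)/P(+) = \frac{19}{1018}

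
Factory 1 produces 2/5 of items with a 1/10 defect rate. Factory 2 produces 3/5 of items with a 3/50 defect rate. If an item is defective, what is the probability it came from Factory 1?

Using Bayes' theorem:
P(F1) = 2/5, P(D|F1) = 1/10
P(F2) = 3/5, P(D|F2) = 3/50
P(D) = P(D|F1)P(F1) + P(D|F2)P(F2)
     = \frac{19}{250}
P(F1|D) = P(D|F1)P(F1) / P(D)
= \frac{10}{19}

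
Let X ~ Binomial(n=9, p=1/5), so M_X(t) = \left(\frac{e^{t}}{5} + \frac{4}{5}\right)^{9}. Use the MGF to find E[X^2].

To find E[X^2], compute M^(2)(0):
M^(1)(t) = \frac{9 \left(\frac{e^{t}}{5} + \frac{4}{5}\right)^{8} e^{t}}{5}
M^(2)(t) = \frac{9 \left(\frac{e^{t}}{5} + \frac{4}{5}\right)^{8} e^{t}}{5} + \frac{72 \left(\frac{e^{t}}{5} + \frac{4}{5}\right)^{7} e^{2 t}}{25}
M^(2)(0) = \frac{117}{25}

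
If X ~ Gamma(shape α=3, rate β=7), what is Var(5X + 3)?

For X ~ Gamma(shape α=3, rate β=7):
Var(X) = \frac{3}{49}
Var(5X + 3) = (5)² × Var(X) = 25 × \frac{3}{49} = \frac{75}{49}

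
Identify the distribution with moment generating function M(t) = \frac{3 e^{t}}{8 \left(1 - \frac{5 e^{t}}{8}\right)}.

The MGF M(t) = \frac{3 e^{t}}{8 \left(1 - \frac{5 e^{t}}{8}\right)} is the standard form for the Geometric distribution.
Comparing with the known MGF formula identifies: Geometric(p=3/8), X = trial number of first success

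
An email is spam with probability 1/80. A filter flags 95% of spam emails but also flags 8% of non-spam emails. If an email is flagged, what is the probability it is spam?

Let D = the rare event, + = positive/flagged.
P(D) = 1/80
P(+|D) = 95/100 = 19/20
P(+|D') = 8/100 = 2/25
P(+) = P(+|D)P(D) + P(+|D')P(D')
     = \frac{19}{20} × \frac{1}{80} + \frac{2}{25} × \frac{79}{80}
     = \frac{727}{8000}
P(D|+) = P(+|D)P(D)/P(+) = \frac{95}{727}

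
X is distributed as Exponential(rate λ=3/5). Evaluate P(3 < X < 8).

P(3 < X < 8) = ∫_{3}^{8} f(x) dx
where f(x) = \frac{3 e^{- \frac{3 x}{5}}}{5}
= - \frac{1 - e^{3}}{e^{\frac{24}{5}}}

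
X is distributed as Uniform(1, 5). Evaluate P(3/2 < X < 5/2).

P(3/2 < X < 5/2) = ∫_{3/2}^{5/2} f(x) dx
where f(x) = \frac{1}{4}
= \frac{1}{4}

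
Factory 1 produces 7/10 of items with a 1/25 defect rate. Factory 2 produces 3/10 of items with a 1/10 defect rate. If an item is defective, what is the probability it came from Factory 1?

Using Bayes' theorem:
P(F1) = 7/10, P(D|F1) = 1/25
P(F2) = 3/10, P(D|F2) = 1/10
P(D) = P(D|F1)P(F1) + P(D|F2)P(F2)
     = \frac{29}{500}
P(F1|D) = P(D|F1)P(F1) / P(D)
= \frac{14}{29}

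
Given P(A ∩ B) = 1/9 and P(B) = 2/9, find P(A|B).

P(A|B) = P(A ∩ B) / P(B)
= (1/9) / (2/9)
= 1/2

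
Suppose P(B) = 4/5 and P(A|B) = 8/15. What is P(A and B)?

By definition, P(A|B) = P(A ∩ B) / P(B)
So P(A ∩ B) = P(A|B) × P(B)
= 8/15 × 4/5
= 32/75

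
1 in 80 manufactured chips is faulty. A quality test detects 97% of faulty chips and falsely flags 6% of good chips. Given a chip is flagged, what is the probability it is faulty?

Let D = the rare event, + = positive/flagged.
P(D) = 1/80
P(+|D) = 97/100
P(+|D') = 6/100 = 3/50
P(+) = P(+|D)P(D) + P(+|D')P(D')
     = \frac{97}{100} × \frac{1}{80} + \frac{3}{50} × \frac{79}{80}
     = \frac{571}{8000}
P(D|+) = P(+|D)P(D)/P(+) = \frac{97}{571}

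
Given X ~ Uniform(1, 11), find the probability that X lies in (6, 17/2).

P(6 < X < 17/2) = ∫_{6}^{17/2} f(x) dx
where f(x) = \frac{1}{10}
= \frac{1}{4}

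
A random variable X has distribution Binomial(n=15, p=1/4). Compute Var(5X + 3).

For X ~ Binomial(n=15, p=1/4):
Var(X) = \frac{45}{16}
Var(5X + 3) = (5)² × Var(X) = 25 × \frac{45}{16} = \frac{1125}{16}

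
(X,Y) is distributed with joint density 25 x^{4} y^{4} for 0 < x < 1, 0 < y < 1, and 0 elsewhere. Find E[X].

E[X] = ∫_0^1 ∫_0^1 x × f(x,y) dy dx
= ∫_0^1 ∫_0^1 x × (25 x^{4} y^{4}) dy dx
= \frac{5}{6}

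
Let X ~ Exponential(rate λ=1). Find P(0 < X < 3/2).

P(0 < X < 3/2) = ∫_{0}^{3/2} f(x) dx
where f(x) = e^{- x}
= 1 - e^{- \frac{3}{2}}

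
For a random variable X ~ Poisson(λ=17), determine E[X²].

Using the identity E[X²] = Var(X) + (E[X])²:
E[X] = 17
Var(X) = 17
E[X²] = 17 + (17)²
= 306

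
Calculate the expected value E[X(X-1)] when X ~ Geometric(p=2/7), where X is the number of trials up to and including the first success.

E[X(X-1)] = E[X² - X] = E[X²] - E[X]
E[X] = \frac{7}{2}
E[X²] = Var(X) + (E[X])² = \frac{35}{4} + (\frac{7}{2})² = 21
E[X(X-1)] = 21 - \frac{7}{2} = \frac{35}{2}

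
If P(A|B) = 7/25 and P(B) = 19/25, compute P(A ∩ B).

By definition, P(A|B) = P(A ∩ B) / P(B)
So P(A ∩ B) = P(A|B) × P(B)
= 7/25 × 19/25
= 133/625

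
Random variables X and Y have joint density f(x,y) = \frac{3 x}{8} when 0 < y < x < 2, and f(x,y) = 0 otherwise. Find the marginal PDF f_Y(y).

f_Y(y) = ∫_y^2 \frac{3 x}{8} dx = \frac{3}{4} - \frac{3 y^{2}}{16}
for 0 < y < 2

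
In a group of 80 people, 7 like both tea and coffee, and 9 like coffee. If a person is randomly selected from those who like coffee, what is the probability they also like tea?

P(A ∩ B) = 7/80
P(B) = 9/80
P(A|B) = P(A ∩ B) / P(B) = (7/80) / (9/80) = 7/9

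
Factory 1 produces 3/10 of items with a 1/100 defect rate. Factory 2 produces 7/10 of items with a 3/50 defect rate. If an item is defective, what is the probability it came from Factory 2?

Using Bayes' theorem:
P(F1) = 3/10, P(D|F1) = 1/100
P(F2) = 7/10, P(D|F2) = 3/50
P(D) = P(D|F1)P(F1) + P(D|F2)P(F2)
     = \frac{9}{200}
P(F2|D) = P(D|F2)P(F2) / P(D)
= \frac{14}{15}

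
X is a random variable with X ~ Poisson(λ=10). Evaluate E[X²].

Using the identity E[X²] = Var(X) + (E[X])²:
E[X] = 10
Var(X) = 10
E[X²] = 10 + (10)²
= 110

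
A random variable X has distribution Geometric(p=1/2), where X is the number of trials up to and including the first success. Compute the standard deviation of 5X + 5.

For X ~ Geometric(p=1/2), where X is the number of trials up to and including the first success:
Var(X) = 2
SD(X) = √(Var(X)) = √(2) = \sqrt{2}
SD(5X + 5) = |5| × SD(X) = 5 × \sqrt{2} = 5 \sqrt{2}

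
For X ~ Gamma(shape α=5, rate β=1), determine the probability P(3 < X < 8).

P(3 < X < 8) = ∫_{3}^{8} f(x) dx
where f(x) = \frac{x^{4} e^{- x}}{24}
= \frac{-2376 + 131 e^{5}}{8 e^{8}}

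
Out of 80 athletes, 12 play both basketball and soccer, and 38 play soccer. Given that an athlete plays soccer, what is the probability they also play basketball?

P(A ∩ B) = 12/80 = 3/20
P(B) = 38/80 = 19/40
P(A|B) = P(A ∩ B) / P(B) = (3/20) / (19/40) = 6/19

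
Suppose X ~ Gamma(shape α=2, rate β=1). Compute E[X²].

Using the identity E[X²] = Var(X) + (E[X])²:
E[X] = 2
Var(X) = 2
E[X²] = 2 + (2)²
= 6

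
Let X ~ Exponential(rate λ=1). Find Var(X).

For X ~ Exponential(rate λ=1):
Var(X) = 1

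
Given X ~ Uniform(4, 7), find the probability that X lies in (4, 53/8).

P(4 < X < 53/8) = ∫_{4}^{53/8} f(x) dx
where f(x) = \frac{1}{3}
= \frac{7}{8}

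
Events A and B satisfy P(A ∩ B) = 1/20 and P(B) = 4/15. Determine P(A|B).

P(A|B) = P(A ∩ B) / P(B)
= (1/20) / (4/15)
= 3/16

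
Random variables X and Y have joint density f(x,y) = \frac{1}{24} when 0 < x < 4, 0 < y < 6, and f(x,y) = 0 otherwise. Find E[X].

f_X(x) = ∫_0^6 \frac{1}{24} dy = \frac{1}{4}
E[X] = ∫_0^4 x × (\frac{1}{4}) dx = 2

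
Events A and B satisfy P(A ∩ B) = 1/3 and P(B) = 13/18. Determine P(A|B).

P(A|B) = P(A ∩ B) / P(B)
= (1/3) / (13/18)
= 6/13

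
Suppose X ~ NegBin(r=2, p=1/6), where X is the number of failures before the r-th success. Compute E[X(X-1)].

E[X(X-1)] = E[X² - X] = E[X²] - E[X]
E[X] = 10
E[X²] = Var(X) + (E[X])² = 60 + (10)² = 160
E[X(X-1)] = 160 - 10 = 150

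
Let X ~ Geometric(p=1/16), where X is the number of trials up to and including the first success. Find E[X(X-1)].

E[X(X-1)] = E[X² - X] = E[X²] - E[X]
E[X] = 16
E[X²] = Var(X) + (E[X])² = 240 + (16)² = 496
E[X(X-1)] = 496 - 16 = 480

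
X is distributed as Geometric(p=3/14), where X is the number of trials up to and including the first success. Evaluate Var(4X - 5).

For X ~ Geometric(p=3/14), where X is the number of trials up to and including the first success:
Var(X) = \frac{154}{9}
Var(4X - 5) = (4)² × Var(X) = 16 × \frac{154}{9} = \frac{2464}{9}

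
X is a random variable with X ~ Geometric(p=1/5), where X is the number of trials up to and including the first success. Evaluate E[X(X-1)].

E[X(X-1)] = E[X² - X] = E[X²] - E[X]
E[X] = 5
E[X²] = Var(X) + (E[X])² = 20 + (5)² = 45
E[X(X-1)] = 45 - 5 = 40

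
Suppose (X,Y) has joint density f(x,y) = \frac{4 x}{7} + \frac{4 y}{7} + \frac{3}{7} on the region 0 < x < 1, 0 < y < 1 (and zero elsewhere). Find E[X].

E[X] = ∫_0^1 ∫_0^1 x × f(x,y) dy dx
= ∫_0^1 ∫_0^1 x × (\frac{4 x}{7} + \frac{4 y}{7} + \frac{3}{7}) dy dx
= \frac{23}{42}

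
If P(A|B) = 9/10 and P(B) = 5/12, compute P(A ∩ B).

By definition, P(A|B) = P(A ∩ B) / P(B)
So P(A ∩ B) = P(A|B) × P(B)
= 9/10 × 5/12
= 3/8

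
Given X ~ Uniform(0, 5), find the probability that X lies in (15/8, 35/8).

P(15/8 < X < 35/8) = ∫_{15/8}^{35/8} f(x) dx
where f(x) = \frac{1}{5}
= \frac{1}{2}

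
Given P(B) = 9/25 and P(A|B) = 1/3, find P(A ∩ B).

By definition, P(A|B) = P(A ∩ B) / P(B)
So P(A ∩ B) = P(A|B) × P(B)
= 1/3 × 9/25
= 3/25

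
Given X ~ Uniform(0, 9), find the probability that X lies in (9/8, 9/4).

P(9/8 < X < 9/4) = ∫_{9/8}^{9/4} f(x) dx
where f(x) = \frac{1}{9}
= \frac{1}{8}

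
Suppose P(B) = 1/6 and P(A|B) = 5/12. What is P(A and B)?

By definition, P(A|B) = P(A ∩ B) / P(B)
So P(A ∩ B) = P(A|B) × P(B)
= 5/12 × 1/6
= 5/72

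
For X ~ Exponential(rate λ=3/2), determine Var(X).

For X ~ Exponential(rate λ=3/2):
Var(X) = \frac{4}{9}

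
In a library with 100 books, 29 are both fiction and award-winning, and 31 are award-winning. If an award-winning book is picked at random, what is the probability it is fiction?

P(A ∩ B) = 29/100
P(B) = 31/100
P(A|B) = P(A ∩ B) / P(B) = (29/100) / (31/100) = 29/31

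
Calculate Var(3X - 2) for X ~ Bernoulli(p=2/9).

For X ~ Bernoulli(p=2/9):
Var(X) = \frac{14}{81}
Var(3X - 2) = (3)² × Var(X) = 9 × \frac{14}{81} = \frac{14}{9}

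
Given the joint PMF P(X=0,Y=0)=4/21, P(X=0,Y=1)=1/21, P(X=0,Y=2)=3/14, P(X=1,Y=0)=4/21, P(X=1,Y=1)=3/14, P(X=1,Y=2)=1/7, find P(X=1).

P(X=1) = P(X=1,Y=0) + P(X=1,Y=1) + P(X=1,Y=2)
= 4/21 + 3/14 + 1/7
= 23/42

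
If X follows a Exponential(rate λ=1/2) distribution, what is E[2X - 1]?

For X ~ Exponential(rate λ=1/2):
E[X] = 2
E[2X - 1] = 2 × E[X] - 1 = 3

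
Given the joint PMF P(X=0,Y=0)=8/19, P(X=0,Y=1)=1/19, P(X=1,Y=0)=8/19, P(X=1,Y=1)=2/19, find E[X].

First find marginal of X:
P(X=0) = 9/19
P(X=1) = 10/19
E[X] = 0 × 9/19 + 1 × 10/19 = 10/19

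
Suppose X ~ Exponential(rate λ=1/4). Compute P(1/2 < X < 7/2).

P(1/2 < X < 7/2) = ∫_{1/2}^{7/2} f(x) dx
where f(x) = \frac{e^{- \frac{x}{4}}}{4}
= - \frac{1 - e^{\frac{3}{4}}}{e^{\frac{7}{8}}}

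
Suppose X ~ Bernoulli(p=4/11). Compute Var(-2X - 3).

For X ~ Bernoulli(p=4/11):
Var(X) = \frac{28}{121}
Var(-2X - 3) = (-2)² × Var(X) = 4 × \frac{28}{121} = \frac{112}{121}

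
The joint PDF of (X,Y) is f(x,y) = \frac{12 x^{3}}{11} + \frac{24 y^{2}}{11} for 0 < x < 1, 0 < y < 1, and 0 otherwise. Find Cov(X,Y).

E[XY] = ∫∫ xy × f(x,y) dx dy = \frac{21}{55}
E[X] = \frac{32}{55}
E[Y] = \frac{15}{22}
Cov(X,Y) = E[XY] - E[X]E[Y] = - \frac{9}{605}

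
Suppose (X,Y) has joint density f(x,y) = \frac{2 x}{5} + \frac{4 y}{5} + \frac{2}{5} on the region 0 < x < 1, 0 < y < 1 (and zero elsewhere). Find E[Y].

E[Y] = ∫_0^1 ∫_0^1 y × f(x,y) dx dy
= \frac{17}{30}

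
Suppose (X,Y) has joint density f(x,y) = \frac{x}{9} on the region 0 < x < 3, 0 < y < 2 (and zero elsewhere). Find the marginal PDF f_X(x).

f_X(x) = ∫_0^2 f(x,y) dy
= ∫_0^2 \frac{x}{9} dy
= \frac{2 x}{9} for 0 < x < 3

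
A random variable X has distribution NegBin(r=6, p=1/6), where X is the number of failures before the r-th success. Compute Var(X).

For X ~ NegBin(r=6, p=1/6), where X is the number of failures before the r-th success:
Var(X) = 180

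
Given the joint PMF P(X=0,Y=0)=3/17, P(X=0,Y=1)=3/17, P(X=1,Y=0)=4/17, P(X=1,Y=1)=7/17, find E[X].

First find marginal of X:
P(X=0) = 6/17
P(X=1) = 11/17
E[X] = 0 × 6/17 + 1 × 11/17 = 11/17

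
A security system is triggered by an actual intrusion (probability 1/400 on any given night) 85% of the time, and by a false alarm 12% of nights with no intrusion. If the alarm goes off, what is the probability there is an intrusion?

Let D = the rare event, + = positive/flagged.
P(D) = 1/400
P(+|D) = 85/100 = 17/20
P(+|D') = 12/100 = 3/25
P(+) = P(+|D)P(D) + P(+|D')P(D')
     = \frac{17}{20} × \frac{1}{400} + \frac{3}{25} × \frac{399}{400}
     = \frac{4873}{40000}
P(D|+) = P(+|D)P(D)/P(+) = \frac{85}{4873}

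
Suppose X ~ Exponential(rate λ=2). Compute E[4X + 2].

For X ~ Exponential(rate λ=2):
E[X] = \frac{1}{2}
E[4X + 2] = 4 × E[X] + 2 = 4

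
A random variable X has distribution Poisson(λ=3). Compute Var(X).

For X ~ Poisson(λ=3):
Var(X) = 3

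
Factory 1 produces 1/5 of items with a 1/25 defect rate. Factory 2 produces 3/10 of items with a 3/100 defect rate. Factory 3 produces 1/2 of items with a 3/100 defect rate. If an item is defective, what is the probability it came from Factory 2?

Using Bayes' theorem:
P(F1) = 1/5, P(D|F1) = 1/25
P(F2) = 3/10, P(D|F2) = 3/100
P(F3) = 1/2, P(D|F3) = 3/100
P(D) = P(D|F1)P(F1) + P(D|F2)P(F2) + P(D|F3)P(F3)
     = \frac{4}{125}
P(F2|D) = P(D|F2)P(F2) / P(D)
= \frac{9}{32}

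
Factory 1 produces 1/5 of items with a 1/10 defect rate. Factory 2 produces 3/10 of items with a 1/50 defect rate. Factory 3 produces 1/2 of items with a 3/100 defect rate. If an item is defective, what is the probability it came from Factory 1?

Using Bayes' theorem:
P(F1) = 1/5, P(D|F1) = 1/10
P(F2) = 3/10, P(D|F2) = 1/50
P(F3) = 1/2, P(D|F3) = 3/100
P(D) = P(D|F1)P(F1) + P(D|F2)P(F2) + P(D|F3)P(F3)
     = \frac{41}{1000}
P(F1|D) = P(D|F1)P(F1) / P(D)
= \frac{20}{41}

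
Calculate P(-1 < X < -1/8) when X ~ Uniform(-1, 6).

P(-1 < X < -1/8) = ∫_{-1}^{-1/8} f(x) dx
where f(x) = \frac{1}{7}
= \frac{1}{8}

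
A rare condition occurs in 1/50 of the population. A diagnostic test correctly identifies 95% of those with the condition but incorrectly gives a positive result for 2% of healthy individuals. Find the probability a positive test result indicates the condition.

Let D = the rare event, + = positive/flagged.
P(D) = 1/50
P(+|D) = 95/100 = 19/20
P(+|D') = 2/100 = 1/50
P(+) = P(+|D)P(D) + P(+|D')P(D')
     = \frac{19}{20} × \frac{1}{50} + \frac{1}{50} × \frac{49}{50}
     = \frac{193}{5000}
P(D|+) = P(+|D)P(D)/P(+) = \frac{95}{193}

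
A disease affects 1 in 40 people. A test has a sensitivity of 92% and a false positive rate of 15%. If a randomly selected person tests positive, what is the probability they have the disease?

Let D = the rare event, + = positive/flagged.
P(D) = 1/40
P(+|D) = 92/100 = 23/25
P(+|D') = 15/100 = 3/20
P(+) = P(+|D)P(D) + P(+|D')P(D')
     = \frac{23}{25} × \frac{1}{40} + \frac{3}{20} × \frac{39}{40}
     = \frac{677}{4000}
P(D|+) = P(+|D)P(D)/P(+) = \frac{92}{677}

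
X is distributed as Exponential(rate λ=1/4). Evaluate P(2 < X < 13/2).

P(2 < X < 13/2) = ∫_{2}^{13/2} f(x) dx
where f(x) = \frac{e^{- \frac{x}{4}}}{4}
= - \frac{1}{e^{\frac{13}{8}}} + e^{- \frac{1}{2}}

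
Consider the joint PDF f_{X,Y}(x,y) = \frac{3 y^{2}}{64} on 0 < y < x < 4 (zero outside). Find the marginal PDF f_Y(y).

f_Y(y) = ∫_y^4 \frac{3 y^{2}}{64} dx = \frac{3 y^{2} \left(4 - y\right)}{64}
for 0 < y < 4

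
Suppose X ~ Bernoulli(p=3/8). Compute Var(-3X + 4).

For X ~ Bernoulli(p=3/8):
Var(X) = \frac{15}{64}
Var(-3X + 4) = (-3)² × Var(X) = 9 × \frac{15}{64} = \frac{135}{64}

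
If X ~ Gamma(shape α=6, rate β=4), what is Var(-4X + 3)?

For X ~ Gamma(shape α=6, rate β=4):
Var(X) = \frac{3}{8}
Var(-4X + 3) = (-4)² × Var(X) = 16 × \frac{3}{8} = 6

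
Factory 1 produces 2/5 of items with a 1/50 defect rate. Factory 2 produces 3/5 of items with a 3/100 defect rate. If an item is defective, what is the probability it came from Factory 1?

Using Bayes' theorem:
P(F1) = 2/5, P(D|F1) = 1/50
P(F2) = 3/5, P(D|F2) = 3/100
P(D) = P(D|F1)P(F1) + P(D|F2)P(F2)
     = \frac{13}{500}
P(F1|D) = P(D|F1)P(F1) / P(D)
= \frac{4}{13}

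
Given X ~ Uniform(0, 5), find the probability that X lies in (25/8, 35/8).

P(25/8 < X < 35/8) = ∫_{25/8}^{35/8} f(x) dx
where f(x) = \frac{1}{5}
= \frac{1}{4}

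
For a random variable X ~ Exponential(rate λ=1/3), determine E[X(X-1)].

E[X(X-1)] = E[X² - X] = E[X²] - E[X]
E[X] = 3
E[X²] = Var(X) + (E[X])² = 9 + (3)² = 18
E[X(X-1)] = 18 - 3 = 15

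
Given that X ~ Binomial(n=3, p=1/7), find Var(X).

For X ~ Binomial(n=3, p=1/7):
Var(X) = \frac{18}{49}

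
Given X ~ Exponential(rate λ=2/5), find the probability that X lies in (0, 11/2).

P(0 < X < 11/2) = ∫_{0}^{11/2} f(x) dx
where f(x) = \frac{2 e^{- \frac{2 x}{5}}}{5}
= 1 - e^{- \frac{11}{5}}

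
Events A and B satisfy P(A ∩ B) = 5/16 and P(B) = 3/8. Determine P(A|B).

P(A|B) = P(A ∩ B) / P(B)
= (5/16) / (3/8)
= 5/6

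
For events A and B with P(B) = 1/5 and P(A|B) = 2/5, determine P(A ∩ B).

By definition, P(A|B) = P(A ∩ B) / P(B)
So P(A ∩ B) = P(A|B) × P(B)
= 2/5 × 1/5
= 2/25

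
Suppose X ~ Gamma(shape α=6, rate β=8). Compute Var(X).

For X ~ Gamma(shape α=6, rate β=8):
Var(X) = \frac{3}{32}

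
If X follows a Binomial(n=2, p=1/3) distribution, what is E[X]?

For X ~ Binomial(n=2, p=1/3), the expected value is:
E[X] = \frac{2}{3}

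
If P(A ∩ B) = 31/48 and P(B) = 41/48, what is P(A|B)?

P(A|B) = P(A ∩ B) / P(B)
= (31/48) / (41/48)
= 31/41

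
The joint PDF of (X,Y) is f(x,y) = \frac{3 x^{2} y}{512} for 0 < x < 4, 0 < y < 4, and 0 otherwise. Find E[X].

f_X(x) = ∫_0^4 \frac{3 x^{2} y}{512} dy = \frac{3 x^{2}}{64}
E[X] = ∫_0^4 x × (\frac{3 x^{2}}{64}) dx = 3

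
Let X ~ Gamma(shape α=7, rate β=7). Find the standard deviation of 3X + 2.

For X ~ Gamma(shape α=7, rate β=7):
Var(X) = \frac{1}{7}
SD(X) = √(Var(X)) = √(\frac{1}{7}) = \frac{\sqrt{7}}{7}
SD(3X + 2) = |3| × SD(X) = 3 × \frac{\sqrt{7}}{7} = \frac{3 \sqrt{7}}{7}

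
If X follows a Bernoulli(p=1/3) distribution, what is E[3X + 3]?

For X ~ Bernoulli(p=1/3):
E[X] = \frac{1}{3}
E[3X + 3] = 3 × E[X] + 3 = 4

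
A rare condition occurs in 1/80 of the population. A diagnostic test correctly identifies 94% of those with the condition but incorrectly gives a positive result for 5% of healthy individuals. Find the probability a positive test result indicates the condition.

Let D = the rare event, + = positive/flagged.
P(D) = 1/80
P(+|D) = 94/100 = 47/50
P(+|D') = 5/100 = 1/20
P(+) = P(+|D)P(D) + P(+|D')P(D')
     = \frac{47}{50} × \frac{1}{80} + \frac{1}{20} × \frac{79}{80}
     = \frac{489}{8000}
P(D|+) = P(+|D)P(D)/P(+) = \frac{94}{489}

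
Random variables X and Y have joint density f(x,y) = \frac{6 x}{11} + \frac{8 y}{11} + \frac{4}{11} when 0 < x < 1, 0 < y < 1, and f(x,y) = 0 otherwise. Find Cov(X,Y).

E[XY] = ∫∫ xy × f(x,y) dx dy = \frac{10}{33}
E[X] = \frac{6}{11}
E[Y] = \frac{37}{66}
Cov(X,Y) = E[XY] - E[X]E[Y] = - \frac{1}{363}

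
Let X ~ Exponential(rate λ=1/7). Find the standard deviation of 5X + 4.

For X ~ Exponential(rate λ=1/7):
Var(X) = 49
SD(X) = √(Var(X)) = √(49) = 7
SD(5X + 4) = |5| × SD(X) = 5 × 7 = 35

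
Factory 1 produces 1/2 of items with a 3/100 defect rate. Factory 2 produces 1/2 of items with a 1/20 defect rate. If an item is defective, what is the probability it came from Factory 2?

Using Bayes' theorem:
P(F1) = 1/2, P(D|F1) = 3/100
P(F2) = 1/2, P(D|F2) = 1/20
P(D) = P(D|F1)P(F1) + P(D|F2)P(F2)
     = \frac{1}{25}
P(F2|D) = P(D|F2)P(F2) / P(D)
= \frac{5}{8}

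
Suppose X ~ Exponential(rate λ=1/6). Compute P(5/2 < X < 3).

P(5/2 < X < 3) = ∫_{5/2}^{3} f(x) dx
where f(x) = \frac{e^{- \frac{x}{6}}}{6}
= - \frac{1}{e^{\frac{1}{2}}} + e^{- \frac{5}{12}}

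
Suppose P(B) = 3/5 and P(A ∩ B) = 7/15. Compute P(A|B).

P(A|B) = P(A ∩ B) / P(B)
= (7/15) / (3/5)
= 7/9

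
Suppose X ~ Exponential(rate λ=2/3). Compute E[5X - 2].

For X ~ Exponential(rate λ=2/3):
E[X] = \frac{3}{2}
E[5X - 2] = 5 × E[X] - 2 = \frac{11}{2}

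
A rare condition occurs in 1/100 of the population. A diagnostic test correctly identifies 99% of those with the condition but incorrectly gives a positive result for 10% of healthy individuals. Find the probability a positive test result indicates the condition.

Let D = the rare event, + = positive/flagged.
P(D) = 1/100
P(+|D) = 99/100
P(+|D') = 10/100 = 1/10
P(+) = P(+|D)P(D) + P(+|D')P(D')
     = \frac{99}{100} × \frac{1}{100} + \frac{1}{10} × \frac{99}{100}
     = \frac{1089}{10000}
P(D|+) = P(+|D)P(D)/P(+) = \frac{1}{11}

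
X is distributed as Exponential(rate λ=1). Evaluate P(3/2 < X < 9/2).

P(3/2 < X < 9/2) = ∫_{3/2}^{9/2} f(x) dx
where f(x) = e^{- x}
= - \frac{1 - e^{3}}{e^{\frac{9}{2}}}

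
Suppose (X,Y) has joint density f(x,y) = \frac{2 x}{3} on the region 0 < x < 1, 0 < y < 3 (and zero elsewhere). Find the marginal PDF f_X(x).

f_X(x) = ∫_0^3 f(x,y) dy
= ∫_0^3 \frac{2 x}{3} dy
= 2 x for 0 < x < 1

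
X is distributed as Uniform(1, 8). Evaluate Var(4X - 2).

For X ~ Uniform(1, 8):
Var(X) = \frac{49}{12}
Var(4X - 2) = (4)² × Var(X) = 16 × \frac{49}{12} = \frac{196}{3}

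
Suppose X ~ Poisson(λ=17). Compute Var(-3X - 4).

For X ~ Poisson(λ=17):
Var(X) = 17
Var(-3X - 4) = (-3)² × Var(X) = 9 × 17 = 153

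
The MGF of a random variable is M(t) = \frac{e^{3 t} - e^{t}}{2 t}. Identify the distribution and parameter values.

The MGF M(t) = \frac{e^{3 t} - e^{t}}{2 t} is the standard form for the Uniform distribution.
Comparing with the known MGF formula identifies: Uniform(1, 3)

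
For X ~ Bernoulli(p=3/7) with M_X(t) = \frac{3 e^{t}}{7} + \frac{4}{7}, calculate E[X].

To find E[X], compute M^(1)(0):
M^(1)(t) = \frac{3 e^{t}}{7}
M^(1)(0) = \frac{3}{7}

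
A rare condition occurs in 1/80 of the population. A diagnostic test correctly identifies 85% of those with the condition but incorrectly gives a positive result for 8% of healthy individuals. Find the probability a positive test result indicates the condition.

Let D = the rare event, + = positive/flagged.
P(D) = 1/80
P(+|D) = 85/100 = 17/20
P(+|D') = 8/100 = 2/25
P(+) = P(+|D)P(D) + P(+|D')P(D')
     = \frac{17}{20} × \frac{1}{80} + \frac{2}{25} × \frac{79}{80}
     = \frac{717}{8000}
P(D|+) = P(+|D)P(D)/P(+) = \frac{85}{717}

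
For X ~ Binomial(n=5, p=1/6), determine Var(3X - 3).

For X ~ Binomial(n=5, p=1/6):
Var(X) = \frac{25}{36}
Var(3X - 3) = (3)² × Var(X) = 9 × \frac{25}{36} = \frac{25}{4}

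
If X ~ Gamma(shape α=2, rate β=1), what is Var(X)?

For X ~ Gamma(shape α=2, rate β=1):
Var(X) = 2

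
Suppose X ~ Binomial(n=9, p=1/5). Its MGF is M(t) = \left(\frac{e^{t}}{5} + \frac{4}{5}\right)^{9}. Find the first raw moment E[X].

To find E[X], compute M^(1)(0):
M^(1)(t) = \frac{9 \left(\frac{e^{t}}{5} + \frac{4}{5}\right)^{8} e^{t}}{5}
M^(1)(0) = \frac{9}{5}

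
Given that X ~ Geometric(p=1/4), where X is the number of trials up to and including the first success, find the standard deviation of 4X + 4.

For X ~ Geometric(p=1/4), where X is the number of trials up to and including the first success:
Var(X) = 12
SD(X) = √(Var(X)) = √(12) = 2 \sqrt{3}
SD(4X + 4) = |4| × SD(X) = 4 × 2 \sqrt{3} = 8 \sqrt{3}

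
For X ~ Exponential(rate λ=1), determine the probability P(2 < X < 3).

P(2 < X < 3) = ∫_{2}^{3} f(x) dx
where f(x) = e^{- x}
= - \frac{1 - e}{e^{3}}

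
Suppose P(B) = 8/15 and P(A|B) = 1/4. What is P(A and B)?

By definition, P(A|B) = P(A ∩ B) / P(B)
So P(A ∩ B) = P(A|B) × P(B)
= 1/4 × 8/15
= 2/15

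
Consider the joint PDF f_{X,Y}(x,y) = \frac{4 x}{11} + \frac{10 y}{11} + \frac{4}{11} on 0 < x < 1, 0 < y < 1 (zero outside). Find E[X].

E[X] = ∫_0^1 ∫_0^1 x × f(x,y) dy dx
= ∫_0^1 ∫_0^1 x × (\frac{4 x}{11} + \frac{10 y}{11} + \frac{4}{11}) dy dx
= \frac{35}{66}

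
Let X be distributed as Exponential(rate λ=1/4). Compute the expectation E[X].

For X ~ Exponential(rate λ=1/4), the expected value is:
E[X] = 4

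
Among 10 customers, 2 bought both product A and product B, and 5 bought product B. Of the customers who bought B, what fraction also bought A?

P(A ∩ B) = 2/10 = 1/5
P(B) = 5/10 = 1/2
P(A|B) = P(A ∩ B) / P(B) = (1/5) / (1/2) = 2/5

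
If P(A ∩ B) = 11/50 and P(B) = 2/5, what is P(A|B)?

P(A|B) = P(A ∩ B) / P(B)
= (11/50) / (2/5)
= 11/20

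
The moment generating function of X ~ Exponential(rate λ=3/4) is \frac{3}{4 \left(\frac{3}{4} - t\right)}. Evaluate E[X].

To find E[X], compute M^(1)(0):
M^(1)(t) = \frac{3}{4 \left(\frac{3}{4} - t\right)^{2}}
M^(1)(0) = \frac{4}{3}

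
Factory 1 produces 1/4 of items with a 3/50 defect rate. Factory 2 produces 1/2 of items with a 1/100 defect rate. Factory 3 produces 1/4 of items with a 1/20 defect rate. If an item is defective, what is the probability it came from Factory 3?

Using Bayes' theorem:
P(F1) = 1/4, P(D|F1) = 3/50
P(F2) = 1/2, P(D|F2) = 1/100
P(F3) = 1/4, P(D|F3) = 1/20
P(D) = P(D|F1)P(F1) + P(D|F2)P(F2) + P(D|F3)P(F3)
     = \frac{13}{400}
P(F3|D) = P(D|F3)P(F3) / P(D)
= \frac{5}{13}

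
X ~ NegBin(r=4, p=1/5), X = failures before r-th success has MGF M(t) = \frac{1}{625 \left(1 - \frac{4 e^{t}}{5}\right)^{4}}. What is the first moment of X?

To find E[X], compute M^(1)(0):
M^(1)(t) = \frac{16 e^{t}}{3125 \left(1 - \frac{4 e^{t}}{5}\right)^{5}}
M^(1)(0) = 16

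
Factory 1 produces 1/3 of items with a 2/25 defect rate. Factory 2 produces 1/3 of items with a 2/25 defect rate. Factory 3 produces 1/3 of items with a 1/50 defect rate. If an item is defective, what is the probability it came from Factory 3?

Using Bayes' theorem:
P(F1) = 1/3, P(D|F1) = 2/25
P(F2) = 1/3, P(D|F2) = 2/25
P(F3) = 1/3, P(D|F3) = 1/50
P(D) = P(D|F1)P(F1) + P(D|F2)P(F2) + P(D|F3)P(F3)
     = \frac{3}{50}
P(F3|D) = P(D|F3)P(F3) / P(D)
= \frac{1}{9}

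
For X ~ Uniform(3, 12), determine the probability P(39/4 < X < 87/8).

P(39/4 < X < 87/8) = ∫_{39/4}^{87/8} f(x) dx
where f(x) = \frac{1}{9}
= \frac{1}{8}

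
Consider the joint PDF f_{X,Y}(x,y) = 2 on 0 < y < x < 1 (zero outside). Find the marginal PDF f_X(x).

f_X(x) = ∫_0^x 2 dy = 2 x
for 0 < x < 1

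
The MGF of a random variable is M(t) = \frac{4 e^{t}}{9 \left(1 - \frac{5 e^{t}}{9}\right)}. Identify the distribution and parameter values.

The MGF M(t) = \frac{4 e^{t}}{9 \left(1 - \frac{5 e^{t}}{9}\right)} is the standard form for the Geometric distribution.
Comparing with the known MGF formula identifies: Geometric(p=4/9), X = trial number of first success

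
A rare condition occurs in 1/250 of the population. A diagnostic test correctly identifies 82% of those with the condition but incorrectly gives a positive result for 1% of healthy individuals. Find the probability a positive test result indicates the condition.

Let D = the rare event, + = positive/flagged.
P(D) = 1/250
P(+|D) = 82/100 = 41/50
P(+|D') = 1/100
P(+) = P(+|D)P(D) + P(+|D')P(D')
     = \frac{41}{50} × \frac{1}{250} + \frac{1}{100} × \frac{249}{250}
     = \frac{331}{25000}
P(D|+) = P(+|D)P(D)/P(+) = \frac{82}{331}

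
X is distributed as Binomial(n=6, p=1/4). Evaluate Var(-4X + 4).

For X ~ Binomial(n=6, p=1/4):
Var(X) = \frac{9}{8}
Var(-4X + 4) = (-4)² × Var(X) = 16 × \frac{9}{8} = 18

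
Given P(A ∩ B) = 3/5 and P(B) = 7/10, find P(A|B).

P(A|B) = P(A ∩ B) / P(B)
= (3/5) / (7/10)
= 6/7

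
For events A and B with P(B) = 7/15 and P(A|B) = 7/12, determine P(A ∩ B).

By definition, P(A|B) = P(A ∩ B) / P(B)
So P(A ∩ B) = P(A|B) × P(B)
= 7/12 × 7/15
= 49/180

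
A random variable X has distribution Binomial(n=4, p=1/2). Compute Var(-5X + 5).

For X ~ Binomial(n=4, p=1/2):
Var(X) = 1
Var(-5X + 5) = (-5)² × Var(X) = 25 × 1 = 25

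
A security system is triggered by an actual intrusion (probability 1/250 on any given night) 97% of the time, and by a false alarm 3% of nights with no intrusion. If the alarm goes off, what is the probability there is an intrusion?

Let D = the rare event, + = positive/flagged.
P(D) = 1/250
P(+|D) = 97/100
P(+|D') = 3/100
P(+) = P(+|D)P(D) + P(+|D')P(D')
     = \frac{97}{100} × \frac{1}{250} + \frac{3}{100} × \frac{249}{250}
     = \frac{211}{6250}
P(D|+) = P(+|D)P(D)/P(+) = \frac{97}{844}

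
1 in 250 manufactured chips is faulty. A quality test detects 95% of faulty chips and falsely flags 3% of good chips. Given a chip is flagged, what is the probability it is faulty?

Let D = the rare event, + = positive/flagged.
P(D) = 1/250
P(+|D) = 95/100 = 19/20
P(+|D') = 3/100
P(+) = P(+|D)P(D) + P(+|D')P(D')
     = \frac{19}{20} × \frac{1}{250} + \frac{3}{100} × \frac{249}{250}
     = \frac{421}{12500}
P(D|+) = P(+|D)P(D)/P(+) = \frac{95}{842}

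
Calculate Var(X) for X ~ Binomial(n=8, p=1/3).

For X ~ Binomial(n=8, p=1/3):
Var(X) = \frac{16}{9}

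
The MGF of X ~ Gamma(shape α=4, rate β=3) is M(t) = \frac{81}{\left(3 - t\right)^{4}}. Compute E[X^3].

To find E[X^3], compute M^(3)(0):
M^(1)(t) = \frac{324}{\left(3 - t\right)^{5}}
M^(2)(t) = \frac{1620}{\left(3 - t\right)^{6}}
M^(3)(t) = \frac{9720}{\left(3 - t\right)^{7}}
M^(3)(0) = \frac{40}{9}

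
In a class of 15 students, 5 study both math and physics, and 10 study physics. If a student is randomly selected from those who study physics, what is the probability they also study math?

P(A ∩ B) = 5/15 = 1/3
P(B) = 10/15 = 2/3
P(A|B) = P(A ∩ B) / P(B) = (1/3) / (2/3) = 1/2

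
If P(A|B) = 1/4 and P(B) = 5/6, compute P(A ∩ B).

By definition, P(A|B) = P(A ∩ B) / P(B)
So P(A ∩ B) = P(A|B) × P(B)
= 1/4 × 5/6
= 5/24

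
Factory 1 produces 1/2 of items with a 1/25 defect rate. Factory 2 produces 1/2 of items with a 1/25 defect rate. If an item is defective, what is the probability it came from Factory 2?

Using Bayes' theorem:
P(F1) = 1/2, P(D|F1) = 1/25
P(F2) = 1/2, P(D|F2) = 1/25
P(D) = P(D|F1)P(F1) + P(D|F2)P(F2)
     = \frac{1}{25}
P(F2|D) = P(D|F2)P(F2) / P(D)
= \frac{1}{2}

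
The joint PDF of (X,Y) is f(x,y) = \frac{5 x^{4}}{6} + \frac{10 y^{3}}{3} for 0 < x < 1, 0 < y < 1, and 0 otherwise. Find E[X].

E[X] = ∫_0^1 ∫_0^1 x × f(x,y) dy dx
= ∫_0^1 ∫_0^1 x × (\frac{5 x^{4}}{6} + \frac{10 y^{3}}{3}) dy dx
= \frac{5}{9}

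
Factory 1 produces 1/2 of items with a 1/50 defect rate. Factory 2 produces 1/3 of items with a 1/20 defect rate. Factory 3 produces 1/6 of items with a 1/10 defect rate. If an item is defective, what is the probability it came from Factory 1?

Using Bayes' theorem:
P(F1) = 1/2, P(D|F1) = 1/50
P(F2) = 1/3, P(D|F2) = 1/20
P(F3) = 1/6, P(D|F3) = 1/10
P(D) = P(D|F1)P(F1) + P(D|F2)P(F2) + P(D|F3)P(F3)
     = \frac{13}{300}
P(F1|D) = P(D|F1)P(F1) / P(D)
= \frac{3}{13}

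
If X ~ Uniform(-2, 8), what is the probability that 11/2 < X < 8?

P(11/2 < X < 8) = ∫_{11/2}^{8} f(x) dx
where f(x) = \frac{1}{10}
= \frac{1}{4}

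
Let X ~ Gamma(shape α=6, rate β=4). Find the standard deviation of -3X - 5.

For X ~ Gamma(shape α=6, rate β=4):
Var(X) = \frac{3}{8}
SD(X) = √(Var(X)) = √(\frac{3}{8}) = \frac{\sqrt{6}}{4}
SD(-3X - 5) = |-3| × SD(X) = 3 × \frac{\sqrt{6}}{4} = \frac{3 \sqrt{6}}{4}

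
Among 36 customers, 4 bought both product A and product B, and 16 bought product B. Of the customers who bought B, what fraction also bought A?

P(A ∩ B) = 4/36 = 1/9
P(B) = 16/36 = 4/9
P(A|B) = P(A ∩ B) / P(B) = (1/9) / (4/9) = 1/4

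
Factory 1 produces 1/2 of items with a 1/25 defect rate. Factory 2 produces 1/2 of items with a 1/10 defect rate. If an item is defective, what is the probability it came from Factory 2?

Using Bayes' theorem:
P(F1) = 1/2, P(D|F1) = 1/25
P(F2) = 1/2, P(D|F2) = 1/10
P(D) = P(D|F1)P(F1) + P(D|F2)P(F2)
     = \frac{7}{100}
P(F2|D) = P(D|F2)P(F2) / P(D)
= \frac{5}{7}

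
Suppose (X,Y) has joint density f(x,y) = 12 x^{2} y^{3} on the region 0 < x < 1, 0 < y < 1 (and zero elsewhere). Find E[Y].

E[Y] = ∫_0^1 ∫_0^1 y × f(x,y) dx dy
= \frac{4}{5}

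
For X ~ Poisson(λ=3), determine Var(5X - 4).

For X ~ Poisson(λ=3):
Var(X) = 3
Var(5X - 4) = (5)² × Var(X) = 25 × 3 = 75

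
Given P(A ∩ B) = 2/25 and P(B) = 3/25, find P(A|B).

P(A|B) = P(A ∩ B) / P(B)
= (2/25) / (3/25)
= 2/3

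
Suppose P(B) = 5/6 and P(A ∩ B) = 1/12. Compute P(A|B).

P(A|B) = P(A ∩ B) / P(B)
= (1/12) / (5/6)
= 1/10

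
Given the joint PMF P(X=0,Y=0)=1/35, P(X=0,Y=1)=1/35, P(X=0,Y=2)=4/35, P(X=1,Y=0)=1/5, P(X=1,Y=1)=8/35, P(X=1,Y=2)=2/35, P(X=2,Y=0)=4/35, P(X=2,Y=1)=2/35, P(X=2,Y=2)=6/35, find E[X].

First find marginal of X:
P(X=0) = 6/35
P(X=1) = 17/35
P(X=2) = 12/35
E[X] = 0 × 6/35 + 1 × 17/35 + 2 × 12/35 = 41/35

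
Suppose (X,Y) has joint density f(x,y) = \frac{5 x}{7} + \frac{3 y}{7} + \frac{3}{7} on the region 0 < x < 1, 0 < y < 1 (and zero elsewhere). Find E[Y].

E[Y] = ∫_0^1 ∫_0^1 y × f(x,y) dx dy
= \frac{15}{28}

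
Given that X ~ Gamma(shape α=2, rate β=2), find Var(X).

For X ~ Gamma(shape α=2, rate β=2):
Var(X) = \frac{1}{2}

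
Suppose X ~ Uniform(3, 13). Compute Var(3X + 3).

For X ~ Uniform(3, 13):
Var(X) = \frac{25}{3}
Var(3X + 3) = (3)² × Var(X) = 9 × \frac{25}{3} = 75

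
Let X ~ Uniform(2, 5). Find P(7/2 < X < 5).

P(7/2 < X < 5) = ∫_{7/2}^{5} f(x) dx
where f(x) = \frac{1}{3}
= \frac{1}{2}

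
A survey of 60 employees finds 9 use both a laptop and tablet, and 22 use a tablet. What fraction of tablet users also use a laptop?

P(A ∩ B) = 9/60 = 3/20
P(B) = 22/60 = 11/30
P(A|B) = P(A ∩ B) / P(B) = (3/20) / (11/30) = 9/22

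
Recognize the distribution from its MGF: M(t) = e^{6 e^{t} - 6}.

The MGF M(t) = e^{6 e^{t} - 6} is the standard form for the Poisson distribution.
Comparing with the known MGF formula identifies: Poisson(λ=6)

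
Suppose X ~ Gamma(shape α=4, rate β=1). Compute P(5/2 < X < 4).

P(5/2 < X < 4) = ∫_{5/2}^{4} f(x) dx
where f(x) = \frac{x^{3} e^{- x}}{6}
= - \frac{71}{3 e^{4}} + \frac{443}{48 e^{\frac{5}{2}}}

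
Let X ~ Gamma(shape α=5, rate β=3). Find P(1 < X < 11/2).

P(1 < X < 11/2) = ∫_{1}^{11/2} f(x) dx
where f(x) = \frac{81 x^{4} e^{- 3 x}}{8}
= - \frac{510803}{128 e^{\frac{33}{2}}} + \frac{131}{8 e^{3}}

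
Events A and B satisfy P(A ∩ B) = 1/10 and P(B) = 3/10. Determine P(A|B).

P(A|B) = P(A ∩ B) / P(B)
= (1/10) / (3/10)
= 1/3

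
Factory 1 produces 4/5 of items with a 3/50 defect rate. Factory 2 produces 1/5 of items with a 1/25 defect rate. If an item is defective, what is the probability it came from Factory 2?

Using Bayes' theorem:
P(F1) = 4/5, P(D|F1) = 3/50
P(F2) = 1/5, P(D|F2) = 1/25
P(D) = P(D|F1)P(F1) + P(D|F2)P(F2)
     = \frac{7}{125}
P(F2|D) = P(D|F2)P(F2) / P(D)
= \frac{1}{7}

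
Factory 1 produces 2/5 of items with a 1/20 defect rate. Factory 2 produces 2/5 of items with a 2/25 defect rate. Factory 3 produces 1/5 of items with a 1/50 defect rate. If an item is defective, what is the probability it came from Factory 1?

Using Bayes' theorem:
P(F1) = 2/5, P(D|F1) = 1/20
P(F2) = 2/5, P(D|F2) = 2/25
P(F3) = 1/5, P(D|F3) = 1/50
P(D) = P(D|F1)P(F1) + P(D|F2)P(F2) + P(D|F3)P(F3)
     = \frac{7}{125}
P(F1|D) = P(D|F1)P(F1) / P(D)
= \frac{5}{14}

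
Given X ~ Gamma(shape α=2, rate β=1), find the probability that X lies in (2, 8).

P(2 < X < 8) = ∫_{2}^{8} f(x) dx
where f(x) = x e^{- x}
= \frac{3 \left(-3 + e^{6}\right)}{e^{8}}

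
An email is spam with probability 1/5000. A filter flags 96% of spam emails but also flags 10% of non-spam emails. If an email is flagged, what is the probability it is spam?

Let D = the rare event, + = positive/flagged.
P(D) = 1/5000
P(+|D) = 96/100 = 24/25
P(+|D') = 10/100 = 1/10
P(+) = P(+|D)P(D) + P(+|D')P(D')
     = \frac{24}{25} × \frac{1}{5000} + \frac{1}{10} × \frac{4999}{5000}
     = \frac{25043}{250000}
P(D|+) = P(+|D)P(D)/P(+) = \frac{48}{25043}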